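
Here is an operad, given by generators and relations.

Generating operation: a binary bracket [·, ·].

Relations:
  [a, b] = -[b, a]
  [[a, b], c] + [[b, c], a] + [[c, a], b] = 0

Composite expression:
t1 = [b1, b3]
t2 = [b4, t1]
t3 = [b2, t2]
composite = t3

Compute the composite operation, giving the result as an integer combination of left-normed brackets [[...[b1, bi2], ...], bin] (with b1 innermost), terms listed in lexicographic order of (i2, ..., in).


[[[b1, b3], b4], b2]

A multilinear Lie element is pinned by b1-initial words (b1 innermost).
Composite bracket: [b2, [b4, [b1, b3]]]
Each bracket splits as ab - ba, giving 8 signed words (2^3 = 8).
Only words starting with b1 matter:
  the word b1b3b4b2 carries sign +1 and contributes +[[[b1, b3], b4], b2]


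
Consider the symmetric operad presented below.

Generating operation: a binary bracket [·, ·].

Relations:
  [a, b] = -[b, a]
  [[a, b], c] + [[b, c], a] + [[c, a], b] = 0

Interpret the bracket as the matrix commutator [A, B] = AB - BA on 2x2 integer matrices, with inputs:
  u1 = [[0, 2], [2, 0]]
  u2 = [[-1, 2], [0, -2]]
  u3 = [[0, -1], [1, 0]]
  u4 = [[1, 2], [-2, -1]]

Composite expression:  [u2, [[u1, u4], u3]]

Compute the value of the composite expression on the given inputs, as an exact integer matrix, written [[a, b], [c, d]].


[[32, 16], [-16, -32]]

[u1, u4] = [[-8, -4], [4, 8]]
[[u1, u4], u3] = [[0, 16], [16, 0]]
[u2, [[u1, u4], u3]] = [[32, 16], [-16, -32]]


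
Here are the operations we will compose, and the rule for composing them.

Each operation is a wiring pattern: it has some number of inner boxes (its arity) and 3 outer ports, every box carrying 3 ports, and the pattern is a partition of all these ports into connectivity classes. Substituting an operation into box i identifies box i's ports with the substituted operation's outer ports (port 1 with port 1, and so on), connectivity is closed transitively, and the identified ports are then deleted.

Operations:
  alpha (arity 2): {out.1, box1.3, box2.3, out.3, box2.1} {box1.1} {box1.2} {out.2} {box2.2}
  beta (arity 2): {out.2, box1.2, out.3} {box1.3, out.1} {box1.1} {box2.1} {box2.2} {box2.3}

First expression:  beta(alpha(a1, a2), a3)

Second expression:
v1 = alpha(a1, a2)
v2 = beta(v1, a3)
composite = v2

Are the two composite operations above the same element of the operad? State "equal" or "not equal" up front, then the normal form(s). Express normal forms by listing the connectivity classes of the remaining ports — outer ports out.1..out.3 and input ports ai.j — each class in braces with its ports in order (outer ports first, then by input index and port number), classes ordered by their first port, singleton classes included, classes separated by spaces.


equal — both sides give {out.1, a1.3, a2.1, a2.3} {out.2, out.3} {a1.1} {a1.2} {a2.2} {a3.1} {a3.2} {a3.3}

The first composite normalizes to {out.1, a1.3, a2.1, a2.3} {out.2, out.3} {a1.1} {a1.2} {a2.2} {a3.1} {a3.2} {a3.3}
The second composite normalizes to {out.1, a1.3, a2.1, a2.3} {out.2, out.3} {a1.1} {a1.2} {a2.2} {a3.1} {a3.2} {a3.3}
Both agree, so they are equal.


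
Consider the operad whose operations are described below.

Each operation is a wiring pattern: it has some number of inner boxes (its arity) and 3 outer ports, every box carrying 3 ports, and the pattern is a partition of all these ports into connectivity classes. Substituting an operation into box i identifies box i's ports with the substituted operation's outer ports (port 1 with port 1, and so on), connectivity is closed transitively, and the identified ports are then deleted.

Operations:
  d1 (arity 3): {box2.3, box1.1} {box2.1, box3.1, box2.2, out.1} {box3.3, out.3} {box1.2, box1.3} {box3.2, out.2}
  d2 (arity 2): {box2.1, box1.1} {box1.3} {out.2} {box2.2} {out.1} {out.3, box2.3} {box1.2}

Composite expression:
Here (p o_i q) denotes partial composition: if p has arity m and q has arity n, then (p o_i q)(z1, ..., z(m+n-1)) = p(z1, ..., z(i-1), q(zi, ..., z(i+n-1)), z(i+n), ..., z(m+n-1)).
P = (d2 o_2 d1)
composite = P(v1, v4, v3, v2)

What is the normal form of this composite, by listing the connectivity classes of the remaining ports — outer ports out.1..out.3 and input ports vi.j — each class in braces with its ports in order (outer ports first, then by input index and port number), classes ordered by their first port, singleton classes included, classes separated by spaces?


{out.1} {out.2} {out.3, v2.3} {v1.1, v2.1, v3.1, v3.2} {v1.2} {v1.3} {v2.2} {v3.3, v4.1} {v4.2, v4.3}


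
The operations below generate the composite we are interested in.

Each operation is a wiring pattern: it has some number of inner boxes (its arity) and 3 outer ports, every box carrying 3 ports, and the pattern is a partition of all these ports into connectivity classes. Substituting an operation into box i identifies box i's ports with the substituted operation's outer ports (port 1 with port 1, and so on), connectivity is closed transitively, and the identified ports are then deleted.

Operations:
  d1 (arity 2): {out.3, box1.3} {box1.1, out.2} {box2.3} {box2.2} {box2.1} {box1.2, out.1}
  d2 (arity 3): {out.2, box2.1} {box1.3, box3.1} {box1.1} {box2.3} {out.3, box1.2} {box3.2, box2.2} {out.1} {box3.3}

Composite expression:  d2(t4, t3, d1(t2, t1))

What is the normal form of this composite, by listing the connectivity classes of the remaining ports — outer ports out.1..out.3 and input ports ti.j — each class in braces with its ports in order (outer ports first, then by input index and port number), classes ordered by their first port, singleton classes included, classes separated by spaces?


{out.1} {out.2, t3.1} {out.3, t4.2} {t1.1} {t1.2} {t1.3} {t2.1, t3.2} {t2.2, t4.3} {t2.3} {t3.3} {t4.1}

Reachability decides: close wires over d2-identified ports.
the subtree at d1 composes to {out.1, t2.2} {out.2, t2.1} {out.3, t2.3} {t1.1} {t1.2} {t1.3} on (t2, t1); out.j = own outer ports
the subtree at d2 composes to {out.1} {out.2, t3.1} {out.3, t4.2} {t1.1} {t1.2} {t1.3} {t2.1, t3.2} {t2.2, t4.3} {t2.3} {t3.3} {t4.1} on (t4, t3, t2, t1); out.j = own outer ports


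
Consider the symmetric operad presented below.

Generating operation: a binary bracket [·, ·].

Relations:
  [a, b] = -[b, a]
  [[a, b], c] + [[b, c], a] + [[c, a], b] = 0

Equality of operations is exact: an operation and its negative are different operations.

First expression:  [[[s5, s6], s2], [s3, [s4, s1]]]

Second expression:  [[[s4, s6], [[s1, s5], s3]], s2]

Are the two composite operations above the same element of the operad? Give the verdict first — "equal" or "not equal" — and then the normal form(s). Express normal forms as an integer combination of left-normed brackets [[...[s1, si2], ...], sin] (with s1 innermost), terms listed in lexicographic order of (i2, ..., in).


The first composite normalizes to [[[[[s1, s4], s3], s2], s5], s6] - [[[[[s1, s4], s3], s2], s6], s5] - [[[[[s1, s4], s3], s5], s6], s2] + [[[[[s1, s4], s3], s6], s5], s2]
The second composite normalizes to -[[[[[s1, s5], s3], s4], s6], s2] + [[[[[s1, s5], s3], s6], s4], s2]
No match — not equal.

not equal; the first gives [[[[[s1, s4], s3], s2], s5], s6] - [[[[[s1, s4], s3], s2], s6], s5] - [[[[[s1, s4], s3], s5], s6], s2] + [[[[[s1, s4], s3], s6], s5], s2] and the second -[[[[[s1, s5], s3], s4], s6], s2] + [[[[[s1, s5], s3], s6], s4], s2]


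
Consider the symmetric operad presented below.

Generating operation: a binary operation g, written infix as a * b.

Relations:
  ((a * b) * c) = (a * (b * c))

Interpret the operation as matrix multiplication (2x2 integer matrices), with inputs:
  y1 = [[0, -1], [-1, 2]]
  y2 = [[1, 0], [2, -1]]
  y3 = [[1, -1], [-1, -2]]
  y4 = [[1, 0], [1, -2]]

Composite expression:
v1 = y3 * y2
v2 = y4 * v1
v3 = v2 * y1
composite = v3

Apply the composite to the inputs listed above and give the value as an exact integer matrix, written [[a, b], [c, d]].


[[-1, 3], [3, -15]]


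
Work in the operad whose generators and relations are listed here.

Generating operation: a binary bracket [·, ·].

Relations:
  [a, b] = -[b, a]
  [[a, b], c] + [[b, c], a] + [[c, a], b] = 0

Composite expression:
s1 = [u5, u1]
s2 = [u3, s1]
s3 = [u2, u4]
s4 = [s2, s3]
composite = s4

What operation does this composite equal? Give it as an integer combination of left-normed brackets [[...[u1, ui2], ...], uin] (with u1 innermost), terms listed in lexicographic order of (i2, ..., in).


[[[[u1, u5], u3], u2], u4] - [[[[u1, u5], u3], u4], u2]

Antisymmetry and Jacobi reduce to u1-anchored left-normed brackets.
Composite bracket: [[u3, [u5, u1]], [u2, u4]]
Expanding via [a, b] = ab - ba: 16 signed words (2^4 = 16).
Words beginning with u1 determine it all:
  from u1u5u3u2u4, sign +1: term +[[[[u1, u5], u3], u2], u4]
  from u1u5u3u4u2, sign -1: term -[[[[u1, u5], u3], u4], u2]


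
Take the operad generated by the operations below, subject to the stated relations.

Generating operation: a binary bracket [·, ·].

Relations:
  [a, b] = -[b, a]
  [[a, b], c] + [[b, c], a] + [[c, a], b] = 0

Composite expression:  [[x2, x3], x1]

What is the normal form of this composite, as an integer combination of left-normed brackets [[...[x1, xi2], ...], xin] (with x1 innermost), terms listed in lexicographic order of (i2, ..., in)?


-[[x1, x2], x3] + [[x1, x3], x2]

Antisymmetry and Jacobi reduce to x1-anchored left-normed brackets.
Composite bracket: [[x2, x3], x1]
Under [a, b] = ab - ba we get 4 signed associative words (2^2 = 4).
Collect the words opening with x1:
  sign of x1x2x3 is -1, so it contributes -[[x1, x2], x3]
  sign of x1x3x2 is +1, so it contributes +[[x1, x3], x2]


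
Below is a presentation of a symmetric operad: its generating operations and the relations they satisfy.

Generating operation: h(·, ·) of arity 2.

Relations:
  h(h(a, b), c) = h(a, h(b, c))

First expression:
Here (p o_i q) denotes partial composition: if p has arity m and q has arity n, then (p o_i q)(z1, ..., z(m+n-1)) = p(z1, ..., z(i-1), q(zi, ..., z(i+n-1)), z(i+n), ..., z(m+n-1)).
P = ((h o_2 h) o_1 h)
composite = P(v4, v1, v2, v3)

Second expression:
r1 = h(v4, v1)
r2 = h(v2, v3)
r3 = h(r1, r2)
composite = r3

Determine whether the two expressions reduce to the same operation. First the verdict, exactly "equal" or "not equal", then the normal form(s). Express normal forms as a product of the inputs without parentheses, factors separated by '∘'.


equal: each reduces to v4 ∘ v1 ∘ v2 ∘ v3

Reducing the first expression gives v4 ∘ v1 ∘ v2 ∘ v3
Reducing the second expression gives v4 ∘ v1 ∘ v2 ∘ v3
One common form — equal.


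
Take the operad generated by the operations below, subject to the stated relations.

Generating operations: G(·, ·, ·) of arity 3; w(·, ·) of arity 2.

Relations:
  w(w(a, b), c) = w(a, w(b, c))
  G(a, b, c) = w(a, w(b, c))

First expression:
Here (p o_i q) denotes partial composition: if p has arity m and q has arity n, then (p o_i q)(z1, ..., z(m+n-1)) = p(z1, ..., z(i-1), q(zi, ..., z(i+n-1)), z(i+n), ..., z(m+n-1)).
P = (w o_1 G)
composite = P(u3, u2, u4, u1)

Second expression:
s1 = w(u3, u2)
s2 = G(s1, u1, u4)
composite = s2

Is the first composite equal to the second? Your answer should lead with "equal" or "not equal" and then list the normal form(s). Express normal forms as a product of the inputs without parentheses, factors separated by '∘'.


In normal form, the first expression is u3 ∘ u2 ∘ u4 ∘ u1
In normal form, the second expression is u3 ∘ u2 ∘ u1 ∘ u4
No match — not equal.

not equal: they reduce to u3 ∘ u2 ∘ u4 ∘ u1 and u3 ∘ u2 ∘ u1 ∘ u4


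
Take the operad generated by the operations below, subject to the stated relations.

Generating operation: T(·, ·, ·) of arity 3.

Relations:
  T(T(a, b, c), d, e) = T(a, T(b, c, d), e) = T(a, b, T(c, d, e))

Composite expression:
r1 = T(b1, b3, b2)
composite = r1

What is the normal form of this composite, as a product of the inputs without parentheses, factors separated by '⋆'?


b1 ⋆ b3 ⋆ b2

Under associativity of T, the answer is the b's in reading order.
T(b1, b3, b2) linearizes to b1 ⋆ b3 ⋆ b2


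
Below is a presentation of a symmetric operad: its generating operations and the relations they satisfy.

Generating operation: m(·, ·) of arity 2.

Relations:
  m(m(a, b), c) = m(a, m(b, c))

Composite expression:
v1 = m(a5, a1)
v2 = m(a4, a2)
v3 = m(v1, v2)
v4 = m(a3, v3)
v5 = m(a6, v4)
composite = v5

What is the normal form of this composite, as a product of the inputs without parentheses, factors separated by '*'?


a6 * a3 * a5 * a1 * a4 * a2

The m-tree's shape is irrelevant; the a-reading-order decides.
m(a5, a1) linearizes to a5 * a1
m(a4, a2) linearizes to a4 * a2
m(m(a5, a1), m(a4, a2)) linearizes to a5 * a1 * a4 * a2
m(a3, m(m(a5, a1), m(a4, a2))) linearizes to a3 * a5 * a1 * a4 * a2
m(a6, m(a3, m(m(a5, a1), m(a4, a2)))) linearizes to a6 * a3 * a5 * a1 * a4 * a2


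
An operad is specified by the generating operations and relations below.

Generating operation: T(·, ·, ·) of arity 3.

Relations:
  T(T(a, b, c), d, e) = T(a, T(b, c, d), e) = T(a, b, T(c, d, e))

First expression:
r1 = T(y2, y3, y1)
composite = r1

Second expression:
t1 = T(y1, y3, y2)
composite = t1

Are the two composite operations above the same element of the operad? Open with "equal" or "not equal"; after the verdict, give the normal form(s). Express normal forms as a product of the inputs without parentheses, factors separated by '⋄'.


not equal; the first gives y2 ⋄ y3 ⋄ y1 and the second y1 ⋄ y3 ⋄ y2


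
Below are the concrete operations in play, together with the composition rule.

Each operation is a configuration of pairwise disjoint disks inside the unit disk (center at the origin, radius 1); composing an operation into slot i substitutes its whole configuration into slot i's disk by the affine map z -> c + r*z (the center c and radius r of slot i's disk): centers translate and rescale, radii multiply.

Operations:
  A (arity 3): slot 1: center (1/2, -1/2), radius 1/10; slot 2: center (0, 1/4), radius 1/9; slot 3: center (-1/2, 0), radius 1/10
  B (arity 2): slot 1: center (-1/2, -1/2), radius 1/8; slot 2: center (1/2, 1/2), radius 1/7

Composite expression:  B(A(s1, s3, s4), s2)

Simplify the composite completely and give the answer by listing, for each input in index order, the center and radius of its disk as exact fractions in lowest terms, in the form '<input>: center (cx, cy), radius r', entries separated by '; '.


s1: center (-7/16, -9/16), radius 1/80; s2: center (1/2, 1/2), radius 1/7; s3: center (-1/2, -15/32), radius 1/72; s4: center (-9/16, -1/2), radius 1/80

Only the slot chain above each s matters under B; compose those maps.
for s1, the 2-step affine chain lands on center (-7/16, -9/16), radius 1/80
for s3, the 2-step affine chain lands on center (-1/2, -15/32), radius 1/72
for s4, the 2-step affine chain lands on center (-9/16, -1/2), radius 1/80
for s2, the 1-step affine chain lands on center (1/2, 1/2), radius 1/7


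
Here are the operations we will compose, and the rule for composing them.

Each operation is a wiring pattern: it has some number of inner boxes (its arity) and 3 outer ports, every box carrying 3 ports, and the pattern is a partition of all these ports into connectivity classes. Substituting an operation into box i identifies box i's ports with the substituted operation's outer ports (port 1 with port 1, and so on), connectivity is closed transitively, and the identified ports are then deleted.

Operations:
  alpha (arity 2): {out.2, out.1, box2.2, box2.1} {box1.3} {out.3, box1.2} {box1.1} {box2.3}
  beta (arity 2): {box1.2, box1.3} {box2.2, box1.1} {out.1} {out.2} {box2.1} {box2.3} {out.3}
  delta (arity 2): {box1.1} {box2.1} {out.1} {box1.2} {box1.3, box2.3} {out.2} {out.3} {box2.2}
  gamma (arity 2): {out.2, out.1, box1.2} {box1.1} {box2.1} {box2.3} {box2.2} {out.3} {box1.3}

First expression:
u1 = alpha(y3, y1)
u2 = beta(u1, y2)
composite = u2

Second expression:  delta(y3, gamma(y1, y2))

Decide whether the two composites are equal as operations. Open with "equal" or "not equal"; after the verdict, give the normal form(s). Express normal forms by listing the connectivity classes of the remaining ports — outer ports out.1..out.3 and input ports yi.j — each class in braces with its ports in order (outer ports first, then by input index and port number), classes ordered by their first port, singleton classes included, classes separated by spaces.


In normal form, the first expression is {out.1} {out.2} {out.3} {y1.1, y1.2, y2.2, y3.2} {y1.3} {y2.1} {y2.3} {y3.1} {y3.3}
In normal form, the second expression is {out.1} {out.2} {out.3} {y1.1} {y1.2} {y1.3} {y2.1} {y2.2} {y2.3} {y3.1} {y3.2} {y3.3}
Different reductions; not equal.

not equal — first {out.1} {out.2} {out.3} {y1.1, y1.2, y2.2, y3.2} {y1.3} {y2.1} {y2.3} {y3.1} {y3.3}, second {out.1} {out.2} {out.3} {y1.1} {y1.2} {y1.3} {y2.1} {y2.2} {y2.3} {y3.1} {y3.2} {y3.3}


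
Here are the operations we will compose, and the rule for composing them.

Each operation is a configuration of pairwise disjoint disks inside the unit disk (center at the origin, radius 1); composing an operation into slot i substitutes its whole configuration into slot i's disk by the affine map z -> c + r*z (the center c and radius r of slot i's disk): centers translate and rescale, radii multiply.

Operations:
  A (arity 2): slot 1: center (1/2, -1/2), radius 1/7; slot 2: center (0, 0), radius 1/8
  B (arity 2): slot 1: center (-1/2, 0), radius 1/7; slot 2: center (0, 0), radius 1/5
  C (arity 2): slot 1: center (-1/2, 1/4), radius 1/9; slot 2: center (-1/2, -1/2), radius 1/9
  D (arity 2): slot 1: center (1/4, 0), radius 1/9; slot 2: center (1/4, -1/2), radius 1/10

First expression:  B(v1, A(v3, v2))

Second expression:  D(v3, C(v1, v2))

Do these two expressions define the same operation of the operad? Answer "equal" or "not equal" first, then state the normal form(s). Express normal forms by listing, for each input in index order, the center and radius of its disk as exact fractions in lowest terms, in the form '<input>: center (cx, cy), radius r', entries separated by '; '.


In normal form, the first expression is v1: center (-1/2, 0), radius 1/7; v2: center (0, 0), radius 1/40; v3: center (1/10, -1/10), radius 1/35
In normal form, the second expression is v1: center (1/5, -19/40), radius 1/90; v2: center (1/5, -11/20), radius 1/90; v3: center (1/4, 0), radius 1/9
No match — not equal.

not equal: they reduce to v1: center (-1/2, 0), radius 1/7; v2: center (0, 0), radius 1/40; v3: center (1/10, -1/10), radius 1/35 and v1: center (1/5, -19/40), radius 1/90; v2: center (1/5, -11/20), radius 1/90; v3: center (1/4, 0), radius 1/9


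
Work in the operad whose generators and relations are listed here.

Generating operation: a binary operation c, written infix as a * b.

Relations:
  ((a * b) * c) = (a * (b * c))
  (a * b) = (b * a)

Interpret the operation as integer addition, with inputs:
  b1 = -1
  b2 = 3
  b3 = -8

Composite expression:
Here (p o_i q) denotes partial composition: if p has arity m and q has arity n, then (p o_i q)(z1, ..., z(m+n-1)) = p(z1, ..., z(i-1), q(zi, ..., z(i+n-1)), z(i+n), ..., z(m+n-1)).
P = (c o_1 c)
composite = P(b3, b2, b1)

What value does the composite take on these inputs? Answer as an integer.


-6

(b3 * b2) = -5
((b3 * b2) * b1) = -6


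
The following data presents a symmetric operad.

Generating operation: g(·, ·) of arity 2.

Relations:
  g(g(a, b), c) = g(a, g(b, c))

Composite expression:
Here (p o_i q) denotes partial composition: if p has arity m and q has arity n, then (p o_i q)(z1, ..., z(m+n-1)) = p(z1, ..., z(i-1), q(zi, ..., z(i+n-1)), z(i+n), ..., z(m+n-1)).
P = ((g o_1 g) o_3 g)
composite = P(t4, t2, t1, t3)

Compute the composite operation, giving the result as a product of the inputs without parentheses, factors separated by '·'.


t4 · t2 · t1 · t3

Key point: g is associative — brackets drop, the t-order remains.
g(t4, t2) reduces to t4 · t2
g(t1, t3) reduces to t1 · t3
g(g(t4, t2), g(t1, t3)) reduces to t4 · t2 · t1 · t3


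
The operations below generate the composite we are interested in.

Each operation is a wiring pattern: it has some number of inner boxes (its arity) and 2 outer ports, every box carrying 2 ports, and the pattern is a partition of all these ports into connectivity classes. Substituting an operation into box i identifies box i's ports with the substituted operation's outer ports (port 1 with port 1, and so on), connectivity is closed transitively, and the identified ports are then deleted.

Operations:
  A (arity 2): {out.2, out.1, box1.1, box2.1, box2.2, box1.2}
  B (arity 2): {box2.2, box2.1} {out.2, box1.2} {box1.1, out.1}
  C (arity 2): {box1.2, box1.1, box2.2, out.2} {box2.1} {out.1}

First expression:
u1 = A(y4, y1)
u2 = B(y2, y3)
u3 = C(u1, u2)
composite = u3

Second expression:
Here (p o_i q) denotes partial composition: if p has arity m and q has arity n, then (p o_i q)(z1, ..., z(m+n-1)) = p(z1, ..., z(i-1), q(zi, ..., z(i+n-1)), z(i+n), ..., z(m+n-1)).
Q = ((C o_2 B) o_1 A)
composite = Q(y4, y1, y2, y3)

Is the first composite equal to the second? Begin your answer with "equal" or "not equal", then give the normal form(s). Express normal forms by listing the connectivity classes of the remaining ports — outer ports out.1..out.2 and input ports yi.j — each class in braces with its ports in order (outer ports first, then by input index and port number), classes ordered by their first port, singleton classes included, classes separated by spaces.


equal — both sides give {out.1} {out.2, y1.1, y1.2, y2.2, y4.1, y4.2} {y2.1} {y3.1, y3.2}


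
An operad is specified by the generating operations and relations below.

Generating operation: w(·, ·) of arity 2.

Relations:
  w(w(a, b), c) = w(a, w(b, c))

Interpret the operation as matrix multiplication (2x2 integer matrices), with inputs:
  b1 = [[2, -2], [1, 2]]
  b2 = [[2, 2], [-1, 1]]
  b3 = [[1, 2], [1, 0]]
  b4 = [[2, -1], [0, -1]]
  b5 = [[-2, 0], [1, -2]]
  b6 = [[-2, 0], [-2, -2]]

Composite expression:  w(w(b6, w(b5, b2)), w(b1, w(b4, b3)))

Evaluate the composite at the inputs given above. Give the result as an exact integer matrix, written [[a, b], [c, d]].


w(b5, b2) = [[-4, -4], [4, 0]]
w(b6, w(b5, b2)) = [[8, 8], [0, 8]]
w(b4, b3) = [[1, 4], [-1, 0]]
w(b1, w(b4, b3)) = [[4, 8], [-1, 4]]
w(w(b6, w(b5, b2)), w(b1, w(b4, b3))) = [[24, 96], [-8, 32]]

[[24, 96], [-8, 32]]


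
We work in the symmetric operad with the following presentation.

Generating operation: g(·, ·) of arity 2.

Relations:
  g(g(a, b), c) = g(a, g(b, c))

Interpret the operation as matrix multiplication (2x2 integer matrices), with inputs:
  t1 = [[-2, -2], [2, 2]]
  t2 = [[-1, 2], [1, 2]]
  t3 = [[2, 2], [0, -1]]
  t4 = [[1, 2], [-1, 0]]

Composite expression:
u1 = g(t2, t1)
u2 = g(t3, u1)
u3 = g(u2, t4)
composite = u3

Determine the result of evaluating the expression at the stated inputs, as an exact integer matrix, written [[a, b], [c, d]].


[[0, 32], [0, -4]]


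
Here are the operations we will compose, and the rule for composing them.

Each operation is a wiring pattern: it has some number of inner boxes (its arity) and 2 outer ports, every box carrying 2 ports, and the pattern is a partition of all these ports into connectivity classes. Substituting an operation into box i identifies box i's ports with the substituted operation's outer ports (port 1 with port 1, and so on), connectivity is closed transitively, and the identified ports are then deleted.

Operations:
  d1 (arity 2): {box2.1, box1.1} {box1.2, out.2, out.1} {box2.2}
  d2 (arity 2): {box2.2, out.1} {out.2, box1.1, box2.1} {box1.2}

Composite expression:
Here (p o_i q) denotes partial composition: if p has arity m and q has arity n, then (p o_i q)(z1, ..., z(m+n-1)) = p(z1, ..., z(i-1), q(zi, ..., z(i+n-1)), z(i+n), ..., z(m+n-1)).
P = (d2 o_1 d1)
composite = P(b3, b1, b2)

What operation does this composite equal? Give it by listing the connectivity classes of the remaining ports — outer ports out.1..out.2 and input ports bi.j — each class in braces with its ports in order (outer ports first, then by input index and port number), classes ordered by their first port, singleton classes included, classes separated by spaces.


{out.1, b2.2} {out.2, b2.1, b3.2} {b1.1, b3.1} {b1.2}

Treat the ports identified at d2 as solder joints: merge, then drop.
composing d1 on (b3, b1), with out.j its own outer ports: {out.1, out.2, b3.2} {b1.1, b3.1} {b1.2}
composing d2 on (b3, b1, b2), with out.j its own outer ports: {out.1, b2.2} {out.2, b2.1, b3.2} {b1.1, b3.1} {b1.2}


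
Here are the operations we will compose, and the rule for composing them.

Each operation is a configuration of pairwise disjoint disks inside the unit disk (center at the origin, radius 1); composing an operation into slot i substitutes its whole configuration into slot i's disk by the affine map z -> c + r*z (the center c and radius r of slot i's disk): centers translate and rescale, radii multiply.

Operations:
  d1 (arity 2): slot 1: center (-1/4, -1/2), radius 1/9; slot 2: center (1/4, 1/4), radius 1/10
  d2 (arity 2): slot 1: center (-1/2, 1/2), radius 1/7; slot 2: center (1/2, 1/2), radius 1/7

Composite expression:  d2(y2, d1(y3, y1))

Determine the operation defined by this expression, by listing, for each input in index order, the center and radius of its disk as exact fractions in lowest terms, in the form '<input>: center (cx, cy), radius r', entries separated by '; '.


y1: center (15/28, 15/28), radius 1/70; y2: center (-1/2, 1/2), radius 1/7; y3: center (13/28, 3/7), radius 1/63

Below d2, radii multiply path by path; the y-disk centers shift.
for y2, the 1-step affine chain lands on center (-1/2, 1/2), radius 1/7
for y3, the 2-step affine chain lands on center (13/28, 3/7), radius 1/63
for y1, the 2-step affine chain lands on center (15/28, 15/28), radius 1/70


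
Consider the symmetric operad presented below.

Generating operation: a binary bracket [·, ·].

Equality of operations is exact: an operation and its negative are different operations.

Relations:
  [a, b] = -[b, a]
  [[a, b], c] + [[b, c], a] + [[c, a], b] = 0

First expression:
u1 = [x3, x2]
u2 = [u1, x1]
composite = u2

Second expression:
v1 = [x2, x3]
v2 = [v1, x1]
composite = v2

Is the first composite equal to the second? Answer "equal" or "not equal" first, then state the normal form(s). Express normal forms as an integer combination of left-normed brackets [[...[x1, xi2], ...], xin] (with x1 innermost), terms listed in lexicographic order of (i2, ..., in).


not equal; first: [[x1, x2], x3] - [[x1, x3], x2]; second: -[[x1, x2], x3] + [[x1, x3], x2]

Reducing the first expression gives [[x1, x2], x3] - [[x1, x3], x2]
Reducing the second expression gives -[[x1, x2], x3] + [[x1, x3], x2]
Different reductions; not equal.


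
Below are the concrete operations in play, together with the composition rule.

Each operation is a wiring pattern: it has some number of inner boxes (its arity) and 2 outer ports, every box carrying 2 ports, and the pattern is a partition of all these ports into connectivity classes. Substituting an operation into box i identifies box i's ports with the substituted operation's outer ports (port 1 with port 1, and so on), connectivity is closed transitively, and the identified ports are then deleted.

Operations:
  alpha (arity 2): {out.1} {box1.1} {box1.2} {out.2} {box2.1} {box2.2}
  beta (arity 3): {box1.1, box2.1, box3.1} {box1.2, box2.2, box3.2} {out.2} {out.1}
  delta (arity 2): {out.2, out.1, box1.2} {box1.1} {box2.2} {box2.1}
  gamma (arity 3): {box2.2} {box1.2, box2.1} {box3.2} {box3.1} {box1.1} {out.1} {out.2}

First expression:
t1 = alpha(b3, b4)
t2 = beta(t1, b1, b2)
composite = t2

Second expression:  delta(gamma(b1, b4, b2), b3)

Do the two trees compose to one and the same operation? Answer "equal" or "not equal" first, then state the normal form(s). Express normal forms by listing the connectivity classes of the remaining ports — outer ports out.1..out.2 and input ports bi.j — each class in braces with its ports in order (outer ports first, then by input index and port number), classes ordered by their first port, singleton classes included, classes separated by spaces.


not equal; first: {out.1} {out.2} {b1.1, b2.1} {b1.2, b2.2} {b3.1} {b3.2} {b4.1} {b4.2}; second: {out.1, out.2} {b1.1} {b1.2, b4.1} {b2.1} {b2.2} {b3.1} {b3.2} {b4.2}


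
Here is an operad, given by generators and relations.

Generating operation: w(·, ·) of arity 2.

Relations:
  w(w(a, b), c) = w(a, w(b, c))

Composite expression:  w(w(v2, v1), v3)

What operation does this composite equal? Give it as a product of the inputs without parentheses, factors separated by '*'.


v2 * v1 * v3

Key point: w is associative — brackets drop, the v-order remains.
w(v2, v1) flattens to v2 * v1
w(w(v2, v1), v3) flattens to v2 * v1 * v3


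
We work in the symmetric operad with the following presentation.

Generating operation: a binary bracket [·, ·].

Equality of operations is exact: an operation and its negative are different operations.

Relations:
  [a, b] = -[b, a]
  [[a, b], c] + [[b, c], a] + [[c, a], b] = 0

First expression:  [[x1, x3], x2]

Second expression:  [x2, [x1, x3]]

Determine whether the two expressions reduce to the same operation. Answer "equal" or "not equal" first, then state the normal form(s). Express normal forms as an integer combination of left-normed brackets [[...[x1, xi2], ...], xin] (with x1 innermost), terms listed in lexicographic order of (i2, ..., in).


Reducing the first expression gives [[x1, x3], x2]
Reducing the second expression gives -[[x1, x3], x2]
The normal forms differ: not equal.

not equal — first [[x1, x3], x2], second -[[x1, x3], x2]


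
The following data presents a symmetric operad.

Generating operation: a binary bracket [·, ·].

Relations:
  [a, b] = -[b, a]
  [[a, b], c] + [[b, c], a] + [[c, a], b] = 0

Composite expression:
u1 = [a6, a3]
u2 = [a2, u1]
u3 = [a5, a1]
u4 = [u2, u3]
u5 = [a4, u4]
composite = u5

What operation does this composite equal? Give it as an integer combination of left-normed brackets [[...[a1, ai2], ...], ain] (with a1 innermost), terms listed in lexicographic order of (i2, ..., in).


[[[[[a1, a5], a2], a3], a6], a4] - [[[[[a1, a5], a2], a6], a3], a4] - [[[[[a1, a5], a3], a6], a2], a4] + [[[[[a1, a5], a6], a3], a2], a4]

In the tensor algebra, words opening a1 carry the a1-anchored form.
Composite bracket: [a4, [[a2, [a6, a3]], [a5, a1]]]
Full expansion: 32 signed words from ab - ba (2^5 = 32).
Words beginning with a1 determine it all:
  the word a1a5a2a3a6a4 carries sign +1 and contributes +[[[[[a1, a5], a2], a3], a6], a4]
  the word a1a5a2a6a3a4 carries sign -1 and contributes -[[[[[a1, a5], a2], a6], a3], a4]
  the word a1a5a3a6a2a4 carries sign -1 and contributes -[[[[[a1, a5], a3], a6], a2], a4]
  the word a1a5a6a3a2a4 carries sign +1 and contributes +[[[[[a1, a5], a6], a3], a2], a4]


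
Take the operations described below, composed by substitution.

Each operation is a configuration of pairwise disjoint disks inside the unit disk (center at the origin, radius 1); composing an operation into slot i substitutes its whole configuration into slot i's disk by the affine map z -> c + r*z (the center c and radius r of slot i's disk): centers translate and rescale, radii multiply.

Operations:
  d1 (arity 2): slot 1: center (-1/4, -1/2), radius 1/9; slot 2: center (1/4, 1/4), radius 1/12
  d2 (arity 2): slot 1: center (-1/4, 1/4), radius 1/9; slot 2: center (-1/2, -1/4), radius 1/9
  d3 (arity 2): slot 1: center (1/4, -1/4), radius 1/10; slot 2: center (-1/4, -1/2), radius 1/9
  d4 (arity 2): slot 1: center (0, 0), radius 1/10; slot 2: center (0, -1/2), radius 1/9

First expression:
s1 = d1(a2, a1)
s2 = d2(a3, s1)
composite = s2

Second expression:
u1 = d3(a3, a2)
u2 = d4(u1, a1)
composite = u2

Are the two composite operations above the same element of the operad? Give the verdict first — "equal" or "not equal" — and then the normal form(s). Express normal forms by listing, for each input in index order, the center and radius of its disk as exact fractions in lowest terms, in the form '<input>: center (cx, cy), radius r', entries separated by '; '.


Reducing the first expression gives a1: center (-17/36, -2/9), radius 1/108; a2: center (-19/36, -11/36), radius 1/81; a3: center (-1/4, 1/4), radius 1/9
Reducing the second expression gives a1: center (0, -1/2), radius 1/9; a2: center (-1/40, -1/20), radius 1/90; a3: center (1/40, -1/40), radius 1/100
No match — not equal.

not equal: they reduce to a1: center (-17/36, -2/9), radius 1/108; a2: center (-19/36, -11/36), radius 1/81; a3: center (-1/4, 1/4), radius 1/9 and a1: center (0, -1/2), radius 1/9; a2: center (-1/40, -1/20), radius 1/90; a3: center (1/40, -1/40), radius 1/100


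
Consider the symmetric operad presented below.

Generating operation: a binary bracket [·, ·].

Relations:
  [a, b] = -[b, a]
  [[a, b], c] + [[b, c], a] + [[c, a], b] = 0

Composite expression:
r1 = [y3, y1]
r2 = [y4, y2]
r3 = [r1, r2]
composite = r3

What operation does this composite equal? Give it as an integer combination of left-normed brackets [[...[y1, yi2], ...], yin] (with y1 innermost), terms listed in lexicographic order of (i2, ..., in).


[[[y1, y3], y2], y4] - [[[y1, y3], y4], y2]

Antisymmetry and Jacobi reduce to y1-anchored left-normed brackets.
Composite bracket: [[y3, y1], [y4, y2]]
Expanding via [a, b] = ab - ba: 8 signed words (2^3 = 8).
Collect the words opening with y1:
  y1y3y2y4 (sign +1) contributes +[[[y1, y3], y2], y4]
  y1y3y4y2 (sign -1) contributes -[[[y1, y3], y4], y2]


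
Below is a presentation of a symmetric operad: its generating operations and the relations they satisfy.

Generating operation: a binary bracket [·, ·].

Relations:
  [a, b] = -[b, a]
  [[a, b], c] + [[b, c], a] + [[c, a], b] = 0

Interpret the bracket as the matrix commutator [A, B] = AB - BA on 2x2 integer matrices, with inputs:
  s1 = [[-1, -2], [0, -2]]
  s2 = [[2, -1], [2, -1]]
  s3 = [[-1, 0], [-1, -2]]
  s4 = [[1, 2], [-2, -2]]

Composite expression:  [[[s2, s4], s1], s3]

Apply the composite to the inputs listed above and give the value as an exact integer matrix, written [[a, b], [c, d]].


[[1, 1], [60, -1]]


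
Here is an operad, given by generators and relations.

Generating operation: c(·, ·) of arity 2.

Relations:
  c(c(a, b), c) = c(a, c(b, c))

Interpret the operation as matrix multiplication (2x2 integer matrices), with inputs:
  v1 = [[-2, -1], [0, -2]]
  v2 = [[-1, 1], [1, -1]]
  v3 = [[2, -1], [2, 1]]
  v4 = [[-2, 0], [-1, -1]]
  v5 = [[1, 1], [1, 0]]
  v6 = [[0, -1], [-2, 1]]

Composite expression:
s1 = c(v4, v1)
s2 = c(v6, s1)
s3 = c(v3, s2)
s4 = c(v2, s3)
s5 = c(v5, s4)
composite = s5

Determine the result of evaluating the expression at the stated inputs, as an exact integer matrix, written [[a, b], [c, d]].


c(v4, v1) = [[4, 2], [2, 3]]
c(v6, c(v4, v1)) = [[-2, -3], [-6, -1]]
c(v3, c(v6, c(v4, v1))) = [[2, -5], [-10, -7]]
c(v2, c(v3, c(v6, c(v4, v1)))) = [[-12, -2], [12, 2]]
c(v5, c(v2, c(v3, c(v6, c(v4, v1))))) = [[0, 0], [-12, -2]]

[[0, 0], [-12, -2]]


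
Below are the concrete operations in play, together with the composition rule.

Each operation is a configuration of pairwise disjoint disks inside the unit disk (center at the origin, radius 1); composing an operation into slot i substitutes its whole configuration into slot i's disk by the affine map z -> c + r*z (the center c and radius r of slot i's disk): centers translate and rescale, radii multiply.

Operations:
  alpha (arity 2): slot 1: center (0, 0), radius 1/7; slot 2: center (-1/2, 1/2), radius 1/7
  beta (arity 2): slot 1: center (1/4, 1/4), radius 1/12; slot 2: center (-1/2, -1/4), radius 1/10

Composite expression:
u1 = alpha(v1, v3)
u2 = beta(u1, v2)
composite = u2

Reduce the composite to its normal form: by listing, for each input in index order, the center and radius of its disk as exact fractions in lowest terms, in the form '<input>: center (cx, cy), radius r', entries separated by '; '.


v1: center (1/4, 1/4), radius 1/84; v2: center (-1/2, -1/4), radius 1/10; v3: center (5/24, 7/24), radius 1/84

Below beta, radii multiply path by path; the v-disk centers shift.
input v1: composing its 2 substitution steps yields center (1/4, 1/4), radius 1/84
input v3: composing its 2 substitution steps yields center (5/24, 7/24), radius 1/84
input v2: composing its 1 substitution step yields center (-1/2, -1/4), radius 1/10


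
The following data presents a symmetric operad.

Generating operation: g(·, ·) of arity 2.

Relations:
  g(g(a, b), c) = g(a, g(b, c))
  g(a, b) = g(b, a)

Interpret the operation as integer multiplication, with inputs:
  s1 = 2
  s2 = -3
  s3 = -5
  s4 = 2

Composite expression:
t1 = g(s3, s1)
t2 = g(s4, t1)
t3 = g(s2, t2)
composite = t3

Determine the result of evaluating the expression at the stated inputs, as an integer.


60

g(s3, s1) = -10
g(s4, g(s3, s1)) = -20
g(s2, g(s4, g(s3, s1))) = 60


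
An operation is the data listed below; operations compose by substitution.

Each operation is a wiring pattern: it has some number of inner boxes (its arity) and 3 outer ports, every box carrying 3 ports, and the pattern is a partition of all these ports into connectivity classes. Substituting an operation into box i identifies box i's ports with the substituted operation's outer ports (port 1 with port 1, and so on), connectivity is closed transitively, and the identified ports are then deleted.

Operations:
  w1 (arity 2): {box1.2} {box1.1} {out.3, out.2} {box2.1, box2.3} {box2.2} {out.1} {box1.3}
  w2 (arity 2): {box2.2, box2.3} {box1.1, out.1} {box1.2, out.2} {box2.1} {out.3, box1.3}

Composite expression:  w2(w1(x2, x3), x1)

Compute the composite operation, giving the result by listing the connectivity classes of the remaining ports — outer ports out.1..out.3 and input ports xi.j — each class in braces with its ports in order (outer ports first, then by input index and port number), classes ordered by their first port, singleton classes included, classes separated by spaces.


{out.1} {out.2, out.3} {x1.1} {x1.2, x1.3} {x2.1} {x2.2} {x2.3} {x3.1, x3.3} {x3.2}


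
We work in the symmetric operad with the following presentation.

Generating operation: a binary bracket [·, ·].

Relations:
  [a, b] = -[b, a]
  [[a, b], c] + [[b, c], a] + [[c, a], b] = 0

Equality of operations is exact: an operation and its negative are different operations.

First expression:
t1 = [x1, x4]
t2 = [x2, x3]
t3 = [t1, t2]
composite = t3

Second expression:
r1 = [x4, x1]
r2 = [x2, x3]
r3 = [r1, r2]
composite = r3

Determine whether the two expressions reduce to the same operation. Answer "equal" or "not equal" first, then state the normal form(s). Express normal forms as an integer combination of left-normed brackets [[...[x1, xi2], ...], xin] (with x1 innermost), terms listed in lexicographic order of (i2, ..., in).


Reducing the first expression gives [[[x1, x4], x2], x3] - [[[x1, x4], x3], x2]
Reducing the second expression gives -[[[x1, x4], x2], x3] + [[[x1, x4], x3], x2]
Different reductions; not equal.

not equal; the first gives [[[x1, x4], x2], x3] - [[[x1, x4], x3], x2] and the second -[[[x1, x4], x2], x3] + [[[x1, x4], x3], x2]


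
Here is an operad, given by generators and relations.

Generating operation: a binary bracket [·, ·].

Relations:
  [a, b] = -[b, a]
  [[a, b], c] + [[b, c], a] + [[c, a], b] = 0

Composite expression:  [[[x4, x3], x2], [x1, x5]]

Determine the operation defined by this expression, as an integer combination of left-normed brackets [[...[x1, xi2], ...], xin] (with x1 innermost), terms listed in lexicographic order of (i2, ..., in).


-[[[[x1, x5], x2], x3], x4] + [[[[x1, x5], x2], x4], x3] + [[[[x1, x5], x3], x4], x2] - [[[[x1, x5], x4], x3], x2]

A multilinear Lie element is pinned by x1-initial words (x1 innermost).
Composite bracket: [[[x4, x3], x2], [x1, x5]]
Applying ab - ba throughout gives 16 signed words (2^4 = 16).
Collect the words opening with x1:
  x1x5x2x3x4 (sign -1) contributes -[[[[x1, x5], x2], x3], x4]
  x1x5x2x4x3 (sign +1) contributes +[[[[x1, x5], x2], x4], x3]
  x1x5x3x4x2 (sign +1) contributes +[[[[x1, x5], x3], x4], x2]
  x1x5x4x3x2 (sign -1) contributes -[[[[x1, x5], x4], x3], x2]
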